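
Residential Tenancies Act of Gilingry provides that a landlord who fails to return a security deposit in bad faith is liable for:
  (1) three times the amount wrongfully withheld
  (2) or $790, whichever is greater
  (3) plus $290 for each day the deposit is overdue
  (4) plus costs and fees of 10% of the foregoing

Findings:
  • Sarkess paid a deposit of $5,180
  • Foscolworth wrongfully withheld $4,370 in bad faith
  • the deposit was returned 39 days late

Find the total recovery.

Trebled: 3 × $4,370 = $13,110
Minimum $790: $13,110 meets the minimum, no increase.
Late-return penalty: 39 × $290 = $11,310
Damages plus late penalty: $13,110 + $11,310 = $24,420
Costs and fees: 10% of $24,420 = $2,442
Total recovery: $24,420 + $2,442 = $26,862

$26,862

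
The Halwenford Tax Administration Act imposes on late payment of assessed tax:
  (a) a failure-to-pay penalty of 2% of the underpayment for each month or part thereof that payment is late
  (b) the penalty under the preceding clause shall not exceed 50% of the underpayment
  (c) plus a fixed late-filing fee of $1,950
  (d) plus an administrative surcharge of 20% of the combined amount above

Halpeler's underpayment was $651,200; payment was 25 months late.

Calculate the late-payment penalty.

$393,060

Accrued rate: 2% × 25 = 50%, capped at 50% → 50%
Failure-to-pay penalty: 50% of $651,200 = $325,600
Penalty before surcharge: $325,600 + $1,950 = $327,550
Administrative surcharge: 20% of $327,550 = $65,510
Total penalty: $327,550 + $65,510 = $393,060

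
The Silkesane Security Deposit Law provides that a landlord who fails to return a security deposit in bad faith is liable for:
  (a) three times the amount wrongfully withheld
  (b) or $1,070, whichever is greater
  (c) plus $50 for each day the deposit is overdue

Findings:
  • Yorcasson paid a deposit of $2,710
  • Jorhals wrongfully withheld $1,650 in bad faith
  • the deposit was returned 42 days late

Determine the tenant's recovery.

$7,050

Trebled: 3 × $1,650 = $4,950
Minimum $1,070: $4,950 meets the minimum, no increase.
Late-return penalty: 42 × $50 = $2,100
Damages plus late penalty: $4,950 + $2,100 = $7,050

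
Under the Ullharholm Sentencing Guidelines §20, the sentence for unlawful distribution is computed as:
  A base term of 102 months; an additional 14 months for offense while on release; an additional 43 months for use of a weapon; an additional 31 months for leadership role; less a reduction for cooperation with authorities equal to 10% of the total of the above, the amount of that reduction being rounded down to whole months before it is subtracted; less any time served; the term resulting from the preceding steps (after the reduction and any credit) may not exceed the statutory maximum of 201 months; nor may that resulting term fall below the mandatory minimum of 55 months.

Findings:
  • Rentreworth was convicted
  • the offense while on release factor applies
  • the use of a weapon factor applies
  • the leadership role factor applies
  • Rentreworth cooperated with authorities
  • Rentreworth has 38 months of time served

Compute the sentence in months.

133 months

Offense while on release enhancement: +14 months
Use of a weapon enhancement: +43 months
Leadership role enhancement: +31 months
Adjusted term: 102 months + 14 months + 43 months + 31 months = 190 months
Cooperation with authorities reduction: 10% of 190 months = 19 months (rounded down)
After reduction: 190 − 19 = 171 months
Less time served: 171 months − 38 months = 133 months
Cap at 201 months: 133 months is within the cap, no reduction.
Minimum 55 months: 133 months meets the minimum, no increase.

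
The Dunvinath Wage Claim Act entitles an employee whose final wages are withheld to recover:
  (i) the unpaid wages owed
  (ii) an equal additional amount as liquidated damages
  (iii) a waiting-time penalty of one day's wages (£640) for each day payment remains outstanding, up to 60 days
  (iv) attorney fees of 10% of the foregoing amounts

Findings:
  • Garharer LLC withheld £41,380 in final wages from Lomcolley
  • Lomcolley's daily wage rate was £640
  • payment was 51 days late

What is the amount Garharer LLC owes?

Liquidated damages (equal amount): £41,380
Penalty days: min(51, 60) = 51
Waiting-time penalty: 51 × £640 = £32,640
Subtotal: £41,380 + £41,380 + £32,640 = £115,400
Attorney fees: 10% of £115,400 = £11,540
Total award: £115,400 + £11,540 = £126,940

£126,940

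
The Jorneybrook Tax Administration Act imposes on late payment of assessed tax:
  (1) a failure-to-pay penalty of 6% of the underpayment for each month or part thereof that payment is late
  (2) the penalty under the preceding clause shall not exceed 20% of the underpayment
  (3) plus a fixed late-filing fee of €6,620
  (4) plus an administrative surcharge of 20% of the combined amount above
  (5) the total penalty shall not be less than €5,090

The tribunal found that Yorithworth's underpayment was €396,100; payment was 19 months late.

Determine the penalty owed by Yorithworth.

€103,008

Accrued rate: 6% × 19 = 114%, capped at 20% → 20%
Failure-to-pay penalty: 20% of €396,100 = €79,220
Penalty before surcharge: €79,220 + €6,620 = €85,840
Administrative surcharge: 20% of €85,840 = €17,168
Total penalty: €85,840 + €17,168 = €103,008
Minimum €5,090: €103,008 meets the minimum, no increase.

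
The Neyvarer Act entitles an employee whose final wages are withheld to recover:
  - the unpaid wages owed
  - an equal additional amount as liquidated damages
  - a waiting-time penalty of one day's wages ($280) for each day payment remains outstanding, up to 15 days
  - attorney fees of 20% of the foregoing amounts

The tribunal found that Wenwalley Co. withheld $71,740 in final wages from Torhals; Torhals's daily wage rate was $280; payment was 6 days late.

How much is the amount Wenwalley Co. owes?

$174,192

Liquidated damages (equal amount): $71,740
Penalty days: min(6, 15) = 6
Waiting-time penalty: 6 × $280 = $1,680
Subtotal: $71,740 + $71,740 + $1,680 = $145,160
Attorney fees: 20% of $145,160 = $29,032
Total award: $145,160 + $29,032 = $174,192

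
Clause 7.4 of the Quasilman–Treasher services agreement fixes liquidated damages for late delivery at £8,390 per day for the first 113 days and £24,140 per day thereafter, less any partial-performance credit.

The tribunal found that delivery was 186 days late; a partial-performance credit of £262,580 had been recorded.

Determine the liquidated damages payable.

First 113 days: 113 × £8,390 = £948,070
Remaining days: (186 − 113) × £24,140 = £1,762,220
Accrued per-day damages: £948,070 + £1,762,220 = £2,710,290
Less partial-performance credit: £2,710,290 − £262,580 = £2,447,710

£2,447,710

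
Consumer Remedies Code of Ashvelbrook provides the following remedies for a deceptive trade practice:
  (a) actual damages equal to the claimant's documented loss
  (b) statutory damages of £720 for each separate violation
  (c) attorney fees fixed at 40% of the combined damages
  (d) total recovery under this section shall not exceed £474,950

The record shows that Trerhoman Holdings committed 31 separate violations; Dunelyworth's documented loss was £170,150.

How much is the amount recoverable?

Statutory damages: 31 × £720 = £22,320
Combined damages: £170,150 + £22,320 = £192,470
Attorney fees: 40% of £192,470 = £76,988
Total before cap: £192,470 + £76,988 = £269,458
Cap at £474,950: £269,458 is within the cap, no reduction.

Total recovery: £269,458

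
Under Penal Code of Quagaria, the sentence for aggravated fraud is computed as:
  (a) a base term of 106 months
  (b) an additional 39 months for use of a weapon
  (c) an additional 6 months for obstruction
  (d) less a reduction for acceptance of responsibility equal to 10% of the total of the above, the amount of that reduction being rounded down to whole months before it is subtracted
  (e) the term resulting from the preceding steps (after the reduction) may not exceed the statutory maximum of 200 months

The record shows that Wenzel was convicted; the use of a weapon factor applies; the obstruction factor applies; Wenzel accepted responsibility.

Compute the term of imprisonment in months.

Use of a weapon enhancement: +39 months
Obstruction enhancement: +6 months
Adjusted term: 106 months + 39 months + 6 months = 151 months
Acceptance of responsibility reduction: 10% of 151 months = 15 months (rounded down)
After reduction: 151 − 15 = 136 months
Cap at 200 months: 136 months is within the cap, no reduction.

136 months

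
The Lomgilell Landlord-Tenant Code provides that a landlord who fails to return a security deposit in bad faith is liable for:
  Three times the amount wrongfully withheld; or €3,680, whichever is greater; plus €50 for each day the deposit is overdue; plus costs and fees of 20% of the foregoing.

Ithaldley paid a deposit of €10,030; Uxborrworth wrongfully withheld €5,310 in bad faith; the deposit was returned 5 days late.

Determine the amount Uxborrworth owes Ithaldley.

€19,416

Trebled: 3 × €5,310 = €15,930
Minimum €3,680: €15,930 meets the minimum, no increase.
Late-return penalty: 5 × €50 = €250
Damages plus late penalty: €15,930 + €250 = €16,180
Costs and fees: 20% of €16,180 = €3,236
Total recovery: €16,180 + €3,236 = €19,416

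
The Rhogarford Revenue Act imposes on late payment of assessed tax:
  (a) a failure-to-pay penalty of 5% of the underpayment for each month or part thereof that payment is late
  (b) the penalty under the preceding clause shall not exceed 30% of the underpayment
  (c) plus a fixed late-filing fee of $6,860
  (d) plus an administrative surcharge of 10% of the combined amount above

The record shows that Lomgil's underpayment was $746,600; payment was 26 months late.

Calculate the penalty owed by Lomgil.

Accrued rate: 5% × 26 = 130%, capped at 30% → 30%
Failure-to-pay penalty: 30% of $746,600 = $223,980
Penalty before surcharge: $223,980 + $6,860 = $230,840
Administrative surcharge: 10% of $230,840 = $23,084
Total penalty: $230,840 + $23,084 = $253,924

$253,924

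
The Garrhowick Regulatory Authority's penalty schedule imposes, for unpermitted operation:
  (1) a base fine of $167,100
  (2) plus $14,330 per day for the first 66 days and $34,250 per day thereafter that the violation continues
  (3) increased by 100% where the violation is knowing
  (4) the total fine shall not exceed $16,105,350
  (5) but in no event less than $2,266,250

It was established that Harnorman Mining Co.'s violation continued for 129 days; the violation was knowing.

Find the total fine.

$6,541,260

First 66 days: 66 × $14,330 = $945,780
Remaining days: (129 − 66) × $34,250 = $2,157,750
Per-day component: $945,780 + $2,157,750 = $3,103,530
Base plus per-day: $167,100 + $3,103,530 = $3,270,630
Enhancement: 100% of $3,270,630 = $3,270,630
Enhanced fine: $3,270,630 + $3,270,630 = $6,541,260
Cap at $16,105,350: $6,541,260 is within the cap, no reduction.
Minimum $2,266,250: $6,541,260 meets the minimum, no increase.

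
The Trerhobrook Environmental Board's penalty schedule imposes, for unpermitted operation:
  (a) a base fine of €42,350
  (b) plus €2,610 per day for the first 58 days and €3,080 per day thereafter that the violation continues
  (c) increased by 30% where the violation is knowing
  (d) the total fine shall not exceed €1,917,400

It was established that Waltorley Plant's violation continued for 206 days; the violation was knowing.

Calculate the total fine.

First 58 days: 58 × €2,610 = €151,380
Remaining days: (206 − 58) × €3,080 = €455,840
Per-day component: €151,380 + €455,840 = €607,220
Base plus per-day: €42,350 + €607,220 = €649,570
Enhancement: 30% of €649,570 = €194,871
Enhanced fine: €649,570 + €194,871 = €844,441
Cap at €1,917,400: €844,441 is within the cap, no reduction.

€844,441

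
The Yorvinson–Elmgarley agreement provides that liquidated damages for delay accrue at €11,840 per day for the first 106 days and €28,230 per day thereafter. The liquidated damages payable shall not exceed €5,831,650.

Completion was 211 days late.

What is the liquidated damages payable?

€4,219,190

First 106 days: 106 × €11,840 = €1,255,040
Remaining days: (211 − 106) × €28,230 = €2,964,150
Accrued per-day damages: €1,255,040 + €2,964,150 = €4,219,190
Cap at €5,831,650: €4,219,190 is within the cap, no reduction.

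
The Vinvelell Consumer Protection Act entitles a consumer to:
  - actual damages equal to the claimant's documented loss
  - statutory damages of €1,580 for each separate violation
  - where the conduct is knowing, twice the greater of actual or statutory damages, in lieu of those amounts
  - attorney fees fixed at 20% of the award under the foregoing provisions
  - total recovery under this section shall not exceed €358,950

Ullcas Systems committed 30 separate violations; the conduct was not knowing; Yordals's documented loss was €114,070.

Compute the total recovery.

€193,764

Statutory damages: 30 × €1,580 = €47,400
Conduct not knowing: the in-lieu enhancement does not apply.
Actual plus statutory damages: €114,070 + €47,400 = €161,470
Attorney fees: 20% of €161,470 = €32,294
Total before cap: €161,470 + €32,294 = €193,764
Cap at €358,950: €193,764 is within the cap, no reduction.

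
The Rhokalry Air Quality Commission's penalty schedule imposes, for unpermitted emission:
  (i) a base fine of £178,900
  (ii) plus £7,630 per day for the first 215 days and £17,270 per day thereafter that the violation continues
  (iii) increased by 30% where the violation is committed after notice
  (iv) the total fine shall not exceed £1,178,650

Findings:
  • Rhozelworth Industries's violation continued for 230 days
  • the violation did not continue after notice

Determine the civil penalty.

First 215 days: 215 × £7,630 = £1,640,450
Remaining days: (230 − 215) × £17,270 = £259,050
Per-day component: £1,640,450 + £259,050 = £1,899,500
Base plus per-day: £178,900 + £1,899,500 = £2,078,400
The violation did not continue after notice: no 30% increase.
Cap at £1,178,650: £2,078,400 exceeds the cap → £1,178,650

£1,178,650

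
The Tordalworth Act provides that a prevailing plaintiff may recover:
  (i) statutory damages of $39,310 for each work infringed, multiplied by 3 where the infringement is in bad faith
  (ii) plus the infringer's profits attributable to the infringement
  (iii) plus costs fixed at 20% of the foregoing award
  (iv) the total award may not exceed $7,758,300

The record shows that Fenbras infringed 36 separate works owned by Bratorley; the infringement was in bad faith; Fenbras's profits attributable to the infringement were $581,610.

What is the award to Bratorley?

Award: $5,792,508

Statutory damages: 36 × $39,310 = $1,415,160
Trebled: 3 × $1,415,160 = $4,245,480
Combined award: $4,245,480 + $581,610 = $4,827,090
Costs: 20% of $4,827,090 = $965,418
Award plus costs: $4,827,090 + $965,418 = $5,792,508
Cap at $7,758,300: $5,792,508 is within the cap, no reduction.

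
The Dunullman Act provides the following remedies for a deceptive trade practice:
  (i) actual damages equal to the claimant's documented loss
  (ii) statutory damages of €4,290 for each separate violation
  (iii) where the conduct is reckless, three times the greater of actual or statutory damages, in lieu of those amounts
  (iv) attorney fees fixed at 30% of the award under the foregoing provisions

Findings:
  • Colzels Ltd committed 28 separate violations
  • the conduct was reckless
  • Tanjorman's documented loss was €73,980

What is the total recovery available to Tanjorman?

Statutory damages: 28 × €4,290 = €120,120
Greater of actual damages (€73,980) or statutory damages (€120,120): €120,120
Trebled: 3 × €120,120 = €360,360
Attorney fees: 30% of €360,360 = €108,108
Total recovery: €360,360 + €108,108 = €468,468

Total recovery: €468,468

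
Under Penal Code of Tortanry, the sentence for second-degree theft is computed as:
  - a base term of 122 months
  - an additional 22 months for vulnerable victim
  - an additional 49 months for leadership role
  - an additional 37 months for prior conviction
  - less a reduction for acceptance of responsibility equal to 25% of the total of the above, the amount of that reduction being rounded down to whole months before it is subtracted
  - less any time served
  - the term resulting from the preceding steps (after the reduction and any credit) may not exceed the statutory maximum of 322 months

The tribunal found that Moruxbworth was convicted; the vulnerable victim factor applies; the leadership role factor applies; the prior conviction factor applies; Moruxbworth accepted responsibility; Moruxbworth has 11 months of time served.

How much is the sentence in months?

Vulnerable victim enhancement: +22 months
Leadership role enhancement: +49 months
Prior conviction enhancement: +37 months
Adjusted term: 122 months + 22 months + 49 months + 37 months = 230 months
Acceptance of responsibility reduction: 25% of 230 months = 57 months (rounded down)
After reduction: 230 − 57 = 173 months
Less time served: 173 months − 11 months = 162 months
Cap at 322 months: 162 months is within the cap, no reduction.

162 months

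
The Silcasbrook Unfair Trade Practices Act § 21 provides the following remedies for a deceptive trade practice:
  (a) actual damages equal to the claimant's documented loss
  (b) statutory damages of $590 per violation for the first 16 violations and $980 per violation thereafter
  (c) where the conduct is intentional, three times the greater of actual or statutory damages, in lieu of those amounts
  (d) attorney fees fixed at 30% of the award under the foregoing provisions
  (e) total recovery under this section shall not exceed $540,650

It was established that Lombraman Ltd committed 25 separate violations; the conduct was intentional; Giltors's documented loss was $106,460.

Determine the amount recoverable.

First 16 violations: 16 × $590 = $9,440
Remaining violations: (25 − 16) × $980 = $8,820
Statutory damages: $9,440 + $8,820 = $18,260
Greater of actual damages ($106,460) or statutory damages ($18,260): $106,460
Trebled: 3 × $106,460 = $319,380
Attorney fees: 30% of $319,380 = $95,814
Total before cap: $319,380 + $95,814 = $415,194
Cap at $540,650: $415,194 is within the cap, no reduction.

Total recovery: $415,194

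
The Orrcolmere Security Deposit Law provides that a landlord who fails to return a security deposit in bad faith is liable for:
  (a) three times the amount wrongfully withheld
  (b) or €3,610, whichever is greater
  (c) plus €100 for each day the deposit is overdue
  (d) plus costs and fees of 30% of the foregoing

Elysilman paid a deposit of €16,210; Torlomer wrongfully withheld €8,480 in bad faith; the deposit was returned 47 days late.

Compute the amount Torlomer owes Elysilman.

€39,182

Trebled: 3 × €8,480 = €25,440
Minimum €3,610: €25,440 meets the minimum, no increase.
Late-return penalty: 47 × €100 = €4,700
Damages plus late penalty: €25,440 + €4,700 = €30,140
Costs and fees: 30% of €30,140 = €9,042
Total recovery: €30,140 + €9,042 = €39,182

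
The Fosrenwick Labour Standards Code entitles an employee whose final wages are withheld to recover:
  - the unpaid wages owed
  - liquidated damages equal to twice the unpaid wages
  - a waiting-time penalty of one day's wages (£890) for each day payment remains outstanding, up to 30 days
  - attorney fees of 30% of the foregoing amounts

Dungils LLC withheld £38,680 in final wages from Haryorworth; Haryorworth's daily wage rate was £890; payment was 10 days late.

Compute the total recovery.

Doubled: 2 × £38,680 = £77,360
Penalty days: min(10, 30) = 10
Waiting-time penalty: 10 × £890 = £8,900
Subtotal: £38,680 + £77,360 + £8,900 = £124,940
Attorney fees: 30% of £124,940 = £37,482
Total award: £124,940 + £37,482 = £162,422

£162,422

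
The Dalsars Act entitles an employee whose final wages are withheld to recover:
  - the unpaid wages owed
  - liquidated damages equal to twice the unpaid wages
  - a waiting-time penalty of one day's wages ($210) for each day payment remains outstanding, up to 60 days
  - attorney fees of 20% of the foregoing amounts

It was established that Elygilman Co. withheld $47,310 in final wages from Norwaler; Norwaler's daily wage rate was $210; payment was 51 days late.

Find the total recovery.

$183,168

Doubled: 2 × $47,310 = $94,620
Penalty days: min(51, 60) = 51
Waiting-time penalty: 51 × $210 = $10,710
Subtotal: $47,310 + $94,620 + $10,710 = $152,640
Attorney fees: 20% of $152,640 = $30,528
Total award: $152,640 + $30,528 = $183,168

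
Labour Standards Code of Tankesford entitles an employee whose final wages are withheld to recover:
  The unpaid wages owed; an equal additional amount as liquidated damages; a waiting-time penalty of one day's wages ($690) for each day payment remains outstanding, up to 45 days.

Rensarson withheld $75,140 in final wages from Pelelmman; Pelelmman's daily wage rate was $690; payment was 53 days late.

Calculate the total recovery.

Liquidated damages (equal amount): $75,140
Penalty days: min(53, 45) = 45
Waiting-time penalty: 45 × $690 = $31,050
Total award: $75,140 + $75,140 + $31,050 = $181,330

$181,330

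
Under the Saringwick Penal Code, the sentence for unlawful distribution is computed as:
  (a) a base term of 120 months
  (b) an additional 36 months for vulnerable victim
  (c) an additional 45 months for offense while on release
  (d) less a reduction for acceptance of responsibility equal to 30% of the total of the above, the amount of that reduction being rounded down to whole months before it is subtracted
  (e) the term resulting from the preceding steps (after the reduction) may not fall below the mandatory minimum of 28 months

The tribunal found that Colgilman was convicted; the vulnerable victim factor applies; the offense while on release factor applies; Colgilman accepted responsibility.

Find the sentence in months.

Vulnerable victim enhancement: +36 months
Offense while on release enhancement: +45 months
Adjusted term: 120 months + 36 months + 45 months = 201 months
Acceptance of responsibility reduction: 30% of 201 months = 60 months (rounded down)
After reduction: 201 − 60 = 141 months
Minimum 28 months: 141 months meets the minimum, no increase.

141 months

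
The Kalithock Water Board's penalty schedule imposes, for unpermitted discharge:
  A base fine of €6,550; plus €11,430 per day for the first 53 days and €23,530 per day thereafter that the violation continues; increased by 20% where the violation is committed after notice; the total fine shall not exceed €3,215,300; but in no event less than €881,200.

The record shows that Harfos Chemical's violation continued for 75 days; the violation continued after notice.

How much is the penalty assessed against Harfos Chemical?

First 53 days: 53 × €11,430 = €605,790
Remaining days: (75 − 53) × €23,530 = €517,660
Per-day component: €605,790 + €517,660 = €1,123,450
Base plus per-day: €6,550 + €1,123,450 = €1,130,000
Enhancement: 20% of €1,130,000 = €226,000
Enhanced fine: €1,130,000 + €226,000 = €1,356,000
Cap at €3,215,300: €1,356,000 is within the cap, no reduction.
Minimum €881,200: €1,356,000 meets the minimum, no increase.

€1,356,000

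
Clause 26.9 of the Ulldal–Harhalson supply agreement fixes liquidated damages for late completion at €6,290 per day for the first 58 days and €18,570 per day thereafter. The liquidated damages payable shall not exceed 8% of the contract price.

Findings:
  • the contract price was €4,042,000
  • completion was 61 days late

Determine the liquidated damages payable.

First 58 days: 58 × €6,290 = €364,820
Remaining days: (61 − 58) × €18,570 = €55,710
Accrued per-day damages: €364,820 + €55,710 = €420,530
Cap: 8% of €4,042,000 = €323,360
Cap at €323,360: €420,530 exceeds the cap → €323,360

€323,360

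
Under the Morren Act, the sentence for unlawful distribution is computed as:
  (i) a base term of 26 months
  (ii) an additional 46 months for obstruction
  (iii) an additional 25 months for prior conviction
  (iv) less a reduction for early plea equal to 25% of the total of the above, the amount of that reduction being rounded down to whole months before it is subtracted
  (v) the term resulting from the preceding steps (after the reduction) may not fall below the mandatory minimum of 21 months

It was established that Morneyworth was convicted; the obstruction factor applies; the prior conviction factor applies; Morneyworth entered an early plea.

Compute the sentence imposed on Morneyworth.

Obstruction enhancement: +46 months
Prior conviction enhancement: +25 months
Adjusted term: 26 months + 46 months + 25 months = 97 months
Early plea reduction: 25% of 97 months = 24 months (rounded down)
After reduction: 97 − 24 = 73 months
Minimum 21 months: 73 months meets the minimum, no increase.

73 months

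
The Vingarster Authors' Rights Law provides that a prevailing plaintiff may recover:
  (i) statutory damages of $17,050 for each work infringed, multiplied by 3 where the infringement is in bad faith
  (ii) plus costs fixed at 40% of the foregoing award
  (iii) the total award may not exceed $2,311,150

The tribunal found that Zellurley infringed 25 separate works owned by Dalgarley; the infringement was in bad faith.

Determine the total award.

$1,790,250

Statutory damages: 25 × $17,050 = $426,250
Trebled: 3 × $426,250 = $1,278,750
Costs: 40% of $1,278,750 = $511,500
Award plus costs: $1,278,750 + $511,500 = $1,790,250
Cap at $2,311,150: $1,790,250 is within the cap, no reduction.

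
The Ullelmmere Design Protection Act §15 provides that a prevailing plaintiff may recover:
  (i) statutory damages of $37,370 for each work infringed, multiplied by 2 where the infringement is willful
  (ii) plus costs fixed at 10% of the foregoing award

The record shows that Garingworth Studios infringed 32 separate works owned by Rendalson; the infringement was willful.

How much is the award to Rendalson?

Statutory damages: 32 × $37,370 = $1,195,840
Doubled: 2 × $1,195,840 = $2,391,680
Costs: 10% of $2,391,680 = $239,168
Award plus costs: $2,391,680 + $239,168 = $2,630,848

$2,630,848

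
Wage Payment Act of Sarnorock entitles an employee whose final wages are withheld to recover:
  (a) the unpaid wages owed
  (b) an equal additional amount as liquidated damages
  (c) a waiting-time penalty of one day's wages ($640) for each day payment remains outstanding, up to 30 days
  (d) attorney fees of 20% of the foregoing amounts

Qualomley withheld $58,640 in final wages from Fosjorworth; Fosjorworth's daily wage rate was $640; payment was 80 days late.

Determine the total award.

$163,776

Liquidated damages (equal amount): $58,640
Penalty days: min(80, 30) = 30
Waiting-time penalty: 30 × $640 = $19,200
Subtotal: $58,640 + $58,640 + $19,200 = $136,480
Attorney fees: 20% of $136,480 = $27,296
Total award: $136,480 + $27,296 = $163,776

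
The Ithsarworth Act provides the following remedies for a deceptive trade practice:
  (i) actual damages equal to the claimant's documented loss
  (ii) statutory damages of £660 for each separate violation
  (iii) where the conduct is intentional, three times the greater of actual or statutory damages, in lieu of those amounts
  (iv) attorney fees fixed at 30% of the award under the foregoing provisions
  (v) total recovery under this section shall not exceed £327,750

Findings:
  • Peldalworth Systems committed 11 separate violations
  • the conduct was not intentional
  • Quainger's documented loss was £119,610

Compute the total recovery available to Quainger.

Statutory damages: 11 × £660 = £7,260
Conduct not intentional: the in-lieu enhancement does not apply.
Actual plus statutory damages: £119,610 + £7,260 = £126,870
Attorney fees: 30% of £126,870 = £38,061
Total before cap: £126,870 + £38,061 = £164,931
Cap at £327,750: £164,931 is within the cap, no reduction.

£164,931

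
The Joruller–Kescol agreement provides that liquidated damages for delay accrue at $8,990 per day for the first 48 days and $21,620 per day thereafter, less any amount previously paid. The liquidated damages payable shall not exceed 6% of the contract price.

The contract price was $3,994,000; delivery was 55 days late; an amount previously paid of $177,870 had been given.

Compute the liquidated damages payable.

First 48 days: 48 × $8,990 = $431,520
Remaining days: (55 − 48) × $21,620 = $151,340
Accrued per-day damages: $431,520 + $151,340 = $582,860
Less amount previously paid: $582,860 − $177,870 = $404,990
Cap: 6% of $3,994,000 = $239,640
Cap at $239,640: $404,990 exceeds the cap → $239,640

Liquidated damages: $239,640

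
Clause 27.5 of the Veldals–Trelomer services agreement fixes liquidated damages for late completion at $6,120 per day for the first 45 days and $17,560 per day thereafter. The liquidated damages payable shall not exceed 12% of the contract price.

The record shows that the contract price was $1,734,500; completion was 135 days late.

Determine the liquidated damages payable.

First 45 days: 45 × $6,120 = $275,400
Remaining days: (135 − 45) × $17,560 = $1,580,400
Accrued per-day damages: $275,400 + $1,580,400 = $1,855,800
Cap: 12% of $1,734,500 = $208,140
Cap at $208,140: $1,855,800 exceeds the cap → $208,140

Liquidated damages: $208,140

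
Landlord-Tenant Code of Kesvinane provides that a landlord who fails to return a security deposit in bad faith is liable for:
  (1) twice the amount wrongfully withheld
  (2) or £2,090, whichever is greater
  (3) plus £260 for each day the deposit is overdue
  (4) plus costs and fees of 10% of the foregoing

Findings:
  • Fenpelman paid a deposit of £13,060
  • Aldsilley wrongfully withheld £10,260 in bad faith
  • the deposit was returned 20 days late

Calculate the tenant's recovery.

£28,292

Doubled: 2 × £10,260 = £20,520
Minimum £2,090: £20,520 meets the minimum, no increase.
Late-return penalty: 20 × £260 = £5,200
Damages plus late penalty: £20,520 + £5,200 = £25,720
Costs and fees: 10% of £25,720 = £2,572
Total recovery: £25,720 + £2,572 = £28,292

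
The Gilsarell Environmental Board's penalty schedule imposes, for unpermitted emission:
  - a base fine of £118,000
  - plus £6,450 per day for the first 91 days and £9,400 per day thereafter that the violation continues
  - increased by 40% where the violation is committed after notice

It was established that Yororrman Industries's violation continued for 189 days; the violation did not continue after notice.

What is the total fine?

£1,626,150

First 91 days: 91 × £6,450 = £586,950
Remaining days: (189 − 91) × £9,400 = £921,200
Per-day component: £586,950 + £921,200 = £1,508,150
Base plus per-day: £118,000 + £1,508,150 = £1,626,150
The violation did not continue after notice: no 40% increase.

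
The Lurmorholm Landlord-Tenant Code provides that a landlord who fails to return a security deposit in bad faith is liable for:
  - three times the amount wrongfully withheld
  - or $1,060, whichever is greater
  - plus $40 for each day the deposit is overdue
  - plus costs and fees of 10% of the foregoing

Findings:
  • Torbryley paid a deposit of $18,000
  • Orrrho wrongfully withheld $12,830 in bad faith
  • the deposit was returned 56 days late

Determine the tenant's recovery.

Recovery: $44,803

Trebled: 3 × $12,830 = $38,490
Minimum $1,060: $38,490 meets the minimum, no increase.
Late-return penalty: 56 × $40 = $2,240
Damages plus late penalty: $38,490 + $2,240 = $40,730
Costs and fees: 10% of $40,730 = $4,073
Total recovery: $40,730 + $4,073 = $44,803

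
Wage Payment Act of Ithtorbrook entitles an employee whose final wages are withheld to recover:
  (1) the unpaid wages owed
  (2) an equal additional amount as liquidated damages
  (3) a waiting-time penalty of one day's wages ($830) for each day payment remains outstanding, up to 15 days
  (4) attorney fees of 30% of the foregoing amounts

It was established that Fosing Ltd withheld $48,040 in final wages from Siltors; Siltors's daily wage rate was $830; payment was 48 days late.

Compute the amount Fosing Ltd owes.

$141,089

Liquidated damages (equal amount): $48,040
Penalty days: min(48, 15) = 15
Waiting-time penalty: 15 × $830 = $12,450
Subtotal: $48,040 + $48,040 + $12,450 = $108,530
Attorney fees: 30% of $108,530 = $32,559
Total award: $108,530 + $32,559 = $141,089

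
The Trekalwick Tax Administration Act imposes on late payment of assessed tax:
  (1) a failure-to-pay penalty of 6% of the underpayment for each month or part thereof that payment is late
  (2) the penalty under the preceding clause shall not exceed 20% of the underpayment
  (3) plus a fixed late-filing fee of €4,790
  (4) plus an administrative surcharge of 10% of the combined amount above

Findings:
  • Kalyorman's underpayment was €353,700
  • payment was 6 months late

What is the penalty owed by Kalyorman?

€83,083

Accrued rate: 6% × 6 = 36%, capped at 20% → 20%
Failure-to-pay penalty: 20% of €353,700 = €70,740
Penalty before surcharge: €70,740 + €4,790 = €75,530
Administrative surcharge: 10% of €75,530 = €7,553
Total penalty: €75,530 + €7,553 = €83,083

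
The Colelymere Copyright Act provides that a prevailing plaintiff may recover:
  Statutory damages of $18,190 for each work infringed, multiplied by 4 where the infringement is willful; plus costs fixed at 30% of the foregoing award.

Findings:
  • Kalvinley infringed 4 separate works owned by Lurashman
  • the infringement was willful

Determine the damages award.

Statutory damages: 4 × $18,190 = $72,760
Multiplied by 4: 4 × $72,760 = $291,040
Costs: 30% of $291,040 = $87,312
Award plus costs: $291,040 + $87,312 = $378,352

Award: $378,352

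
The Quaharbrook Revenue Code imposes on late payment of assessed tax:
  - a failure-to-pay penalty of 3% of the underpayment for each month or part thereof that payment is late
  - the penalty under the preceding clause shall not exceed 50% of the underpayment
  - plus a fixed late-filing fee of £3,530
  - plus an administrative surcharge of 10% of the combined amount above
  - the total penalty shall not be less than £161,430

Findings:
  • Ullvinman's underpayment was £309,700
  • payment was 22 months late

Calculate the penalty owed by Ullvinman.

Accrued rate: 3% × 22 = 66%, capped at 50% → 50%
Failure-to-pay penalty: 50% of £309,700 = £154,850
Penalty before surcharge: £154,850 + £3,530 = £158,380
Administrative surcharge: 10% of £158,380 = £15,838
Total penalty: £158,380 + £15,838 = £174,218
Minimum £161,430: £174,218 meets the minimum, no increase.

£174,218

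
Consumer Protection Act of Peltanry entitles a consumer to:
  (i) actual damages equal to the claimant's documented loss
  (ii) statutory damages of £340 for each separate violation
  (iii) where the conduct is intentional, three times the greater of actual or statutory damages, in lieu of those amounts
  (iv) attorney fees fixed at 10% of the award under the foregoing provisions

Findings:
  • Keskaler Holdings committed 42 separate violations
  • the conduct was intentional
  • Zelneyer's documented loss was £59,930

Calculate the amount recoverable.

Statutory damages: 42 × £340 = £14,280
Greater of actual damages (£59,930) or statutory damages (£14,280): £59,930
Trebled: 3 × £59,930 = £179,790
Attorney fees: 10% of £179,790 = £17,979
Total recovery: £179,790 + £17,979 = £197,769

£197,769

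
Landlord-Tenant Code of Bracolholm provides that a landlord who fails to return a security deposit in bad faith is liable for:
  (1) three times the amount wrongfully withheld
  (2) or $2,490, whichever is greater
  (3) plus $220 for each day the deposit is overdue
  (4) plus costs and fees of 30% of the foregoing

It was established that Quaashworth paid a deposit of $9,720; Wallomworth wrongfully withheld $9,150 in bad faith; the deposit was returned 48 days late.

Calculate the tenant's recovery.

Trebled: 3 × $9,150 = $27,450
Minimum $2,490: $27,450 meets the minimum, no increase.
Late-return penalty: 48 × $220 = $10,560
Damages plus late penalty: $27,450 + $10,560 = $38,010
Costs and fees: 30% of $38,010 = $11,403
Total recovery: $38,010 + $11,403 = $49,413

$49,413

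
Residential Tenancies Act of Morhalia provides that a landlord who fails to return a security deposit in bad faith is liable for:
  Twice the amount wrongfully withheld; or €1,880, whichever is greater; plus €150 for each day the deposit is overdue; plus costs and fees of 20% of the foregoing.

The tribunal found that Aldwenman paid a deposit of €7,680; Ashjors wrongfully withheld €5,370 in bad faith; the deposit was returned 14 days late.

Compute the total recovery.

€15,408

Doubled: 2 × €5,370 = €10,740
Minimum €1,880: €10,740 meets the minimum, no increase.
Late-return penalty: 14 × €150 = €2,100
Damages plus late penalty: €10,740 + €2,100 = €12,840
Costs and fees: 20% of €12,840 = €2,568
Total recovery: €12,840 + €2,568 = €15,408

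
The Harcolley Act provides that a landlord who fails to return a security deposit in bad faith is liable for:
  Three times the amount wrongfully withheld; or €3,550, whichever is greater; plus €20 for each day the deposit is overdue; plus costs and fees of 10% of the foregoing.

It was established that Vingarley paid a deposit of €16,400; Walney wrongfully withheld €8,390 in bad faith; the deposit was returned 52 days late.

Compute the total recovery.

Trebled: 3 × €8,390 = €25,170
Minimum €3,550: €25,170 meets the minimum, no increase.
Late-return penalty: 52 × €20 = €1,040
Damages plus late penalty: €25,170 + €1,040 = €26,210
Costs and fees: 10% of €26,210 = €2,621
Total recovery: €26,210 + €2,621 = €28,831

€28,831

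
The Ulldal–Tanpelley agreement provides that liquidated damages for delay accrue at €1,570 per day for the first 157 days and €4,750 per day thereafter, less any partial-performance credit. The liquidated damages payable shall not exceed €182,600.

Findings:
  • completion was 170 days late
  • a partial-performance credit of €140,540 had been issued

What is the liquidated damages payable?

Liquidated damages: €167,700

First 157 days: 157 × €1,570 = €246,490
Remaining days: (170 − 157) × €4,750 = €61,750
Accrued per-day damages: €246,490 + €61,750 = €308,240
Less partial-performance credit: €308,240 − €140,540 = €167,700
Cap at €182,600: €167,700 is within the cap, no reduction.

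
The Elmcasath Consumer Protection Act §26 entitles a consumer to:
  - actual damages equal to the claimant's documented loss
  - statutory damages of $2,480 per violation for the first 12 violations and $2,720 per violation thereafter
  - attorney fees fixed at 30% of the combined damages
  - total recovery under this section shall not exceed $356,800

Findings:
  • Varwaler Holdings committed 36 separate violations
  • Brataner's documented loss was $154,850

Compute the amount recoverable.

$324,857

First 12 violations: 12 × $2,480 = $29,760
Remaining violations: (36 − 12) × $2,720 = $65,280
Statutory damages: $29,760 + $65,280 = $95,040
Combined damages: $154,850 + $95,040 = $249,890
Attorney fees: 30% of $249,890 = $74,967
Total before cap: $249,890 + $74,967 = $324,857
Cap at $356,800: $324,857 is within the cap, no reduction.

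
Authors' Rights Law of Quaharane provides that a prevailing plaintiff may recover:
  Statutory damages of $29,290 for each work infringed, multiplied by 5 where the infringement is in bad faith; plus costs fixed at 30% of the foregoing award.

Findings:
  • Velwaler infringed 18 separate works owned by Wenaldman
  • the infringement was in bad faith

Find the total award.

$3,426,930

Statutory damages: 18 × $29,290 = $527,220
Multiplied by 5: 5 × $527,220 = $2,636,100
Costs: 30% of $2,636,100 = $790,830
Award plus costs: $2,636,100 + $790,830 = $3,426,930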